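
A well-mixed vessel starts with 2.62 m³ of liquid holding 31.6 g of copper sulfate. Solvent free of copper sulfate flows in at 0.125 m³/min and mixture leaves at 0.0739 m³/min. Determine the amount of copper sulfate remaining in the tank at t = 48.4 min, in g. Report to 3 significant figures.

12.1 g

Let m(t) be the amount of copper sulfate. Volume: V(t) = V₀ + (Q_in − Q_out) t = 2.62 + 0.051100 t; V(48.4) = 5.0932 m³.
No copper sulfate enters, so dm/dt = −Q_out · (m/V).
Separate: dm/m = −Q_out dt/V(t) ⇒ ln(m/m₀) = −(Q_out/(Q_in−Q_out)) ln(V/V₀).
m = m₀ (V₀/V)^(Q_out/(Q_in−Q_out)) = 31.6 × (2.62/5.0932)^(1.4462) = 12.083 g.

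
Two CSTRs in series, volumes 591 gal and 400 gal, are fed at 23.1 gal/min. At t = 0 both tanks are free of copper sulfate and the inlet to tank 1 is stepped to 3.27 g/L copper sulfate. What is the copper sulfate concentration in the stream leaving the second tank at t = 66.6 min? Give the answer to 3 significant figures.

Time constants: τᵢ = Vᵢ/Q for each well-mixed tank.
τ₁ = 591/23.1 = 25.584 min; τ₂ = 400/23.1 = 17.316 min.
Solving the cascade with C₁(0)=C₂(0)=0 gives C₂(t) = C_in[1 − (τ₁ e^(−t/τ₁) − τ₂ e^(−t/τ₂))/(τ₁ − τ₂)].
At t = 66.6: e^(−t/τ₁) = 0.074040, e^(−t/τ₂) = 0.021362.
C₂ = 3.27·[1 − (25.584·0.074040 − 17.316·0.021362)/(8.2684)] = 3.27·0.81564 = 2.6671 g/L.

2.67 g/L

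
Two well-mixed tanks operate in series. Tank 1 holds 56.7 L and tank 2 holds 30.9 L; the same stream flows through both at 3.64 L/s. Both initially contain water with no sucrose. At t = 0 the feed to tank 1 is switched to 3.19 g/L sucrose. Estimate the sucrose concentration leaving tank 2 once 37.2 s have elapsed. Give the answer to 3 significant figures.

Each tank obeys Vᵢ dCᵢ/dt = Q(Cᵢ₋₁ − Cᵢ), so τᵢ = Vᵢ/Q.
τ₁ = 56.7/3.64 = 15.577 s; τ₂ = 30.9/3.64 = 8.4890 s.
Solving the cascade with C₁(0)=C₂(0)=0 gives C₂(t) = C_in[1 − (τ₁ e^(−t/τ₁) − τ₂ e^(−t/τ₂))/(τ₁ − τ₂)].
At t = 37.2: e^(−t/τ₁) = 0.091800, e^(−t/τ₂) = 0.012499.
C₂ = 3.19·[1 − (15.577·0.091800 − 8.4890·0.012499)/(7.0879)] = 3.19·0.81322 = 2.5942 g/L.

2.59 g/L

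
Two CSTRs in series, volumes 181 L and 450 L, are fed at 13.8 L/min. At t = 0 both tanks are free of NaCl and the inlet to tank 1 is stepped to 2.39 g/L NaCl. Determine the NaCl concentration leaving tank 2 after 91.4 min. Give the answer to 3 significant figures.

2.15 g/L

Species balance on tank i: dCᵢ/dt = (Cᵢ₋₁ − Cᵢ)/τᵢ with τᵢ = Vᵢ/Q.
τ₁ = 181/13.8 = 13.116 min; τ₂ = 450/13.8 = 32.609 min.
Tank 1: C₁ = C_in(1 − e^(−t/τ₁)). Tank 2 (τ₁ ≠ τ₂): C₂ = C_in[1 − (τ₁ e^(−t/τ₁) − τ₂ e^(−t/τ₂))/(τ₁ − τ₂)].
At t = 91.4: e^(−t/τ₁) = 0.00094095, e^(−t/τ₂) = 0.060632.
C₂ = 2.39·[1 − (13.116·0.00094095 − 32.609·0.060632)/(-19.493)] = 2.39·0.89920 = 2.1491 g/L.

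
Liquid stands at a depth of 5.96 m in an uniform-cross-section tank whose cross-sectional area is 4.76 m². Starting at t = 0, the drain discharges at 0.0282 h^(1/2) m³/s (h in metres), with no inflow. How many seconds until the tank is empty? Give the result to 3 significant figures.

Accumulation of liquid (constant cross-section A): A dh/dt = −0.0282 √h.
Separate and integrate: 2(√h − √h₀) = −(0.0282/A) t.
Tank is empty when √h = 0: t_empty = 2A√h₀/0.0282.
t_empty = 2·4.76·√5.96/0.0282 = 9.5200·2.4413/0.0282 = 824.16 s.

824 s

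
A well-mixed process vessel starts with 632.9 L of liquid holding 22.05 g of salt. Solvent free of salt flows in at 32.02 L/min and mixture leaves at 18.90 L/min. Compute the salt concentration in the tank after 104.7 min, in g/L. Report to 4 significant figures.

0.002085 g/L

Total volume: dV/dt = Q_in − Q_out = 13.1200 L/min, so V(t) = 632.9 + 13.1200 t and V(104.7) = 2006.56 L.
Species balance (pure solvent in): dm/dt = −Q_out · m/V(t).
dm/m = −Q_out dt/(V₀ + 13.1200 t); integrating gives ln(m/m₀) = −(Q_out/(Q_in−Q_out)) ln(V/V₀).
m = m₀ (V₀/V)^(Q_out/(Q_in−Q_out)) = 22.05 × (632.9/2006.56)^(1.44055) = 4.18335 g.
C = m/V = 4.18335/2006.56 = 0.00208483 g/L.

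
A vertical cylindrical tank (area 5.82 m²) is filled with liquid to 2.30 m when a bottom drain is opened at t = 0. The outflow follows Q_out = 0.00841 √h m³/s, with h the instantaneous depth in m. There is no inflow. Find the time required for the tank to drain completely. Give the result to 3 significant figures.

A dh/dt = −Q_out = −0.00841 √h.
Separate and integrate: 2(√h − √h₀) = −(0.00841/A) t.
Tank is empty when √h = 0: t_empty = 2A√h₀/0.00841.
t_empty = 2·5.82·√2.30/0.00841 = 11.640·1.5166/0.00841 = 2099.0 s.

2100 s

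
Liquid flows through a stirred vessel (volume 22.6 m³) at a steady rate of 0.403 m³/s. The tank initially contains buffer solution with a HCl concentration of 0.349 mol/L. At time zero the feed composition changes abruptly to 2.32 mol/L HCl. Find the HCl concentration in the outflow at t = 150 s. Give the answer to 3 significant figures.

Species balance on the tank: V dC/dt = Q(C_in − C).
Rewrite as dC/dt + C/τ = C_in/τ, τ = V/Q = 56.079 s.
Integrating: C(t) = C_in + (C₀ − C_in) e^(−t/τ).
C(150) = 2.32 + (0.349 − 2.32)·e^(−150/56.079) = 2.32 + (-1.9710)·0.068922 = 2.1842 mol/L.

2.18 mol/L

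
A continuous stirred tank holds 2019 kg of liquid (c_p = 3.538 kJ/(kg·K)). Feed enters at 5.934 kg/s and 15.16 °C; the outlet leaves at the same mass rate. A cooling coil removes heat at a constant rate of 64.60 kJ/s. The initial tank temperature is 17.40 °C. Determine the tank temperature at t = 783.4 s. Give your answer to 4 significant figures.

12.61 °C

M c_p dT/dt = ṁ c_p (T_in − T) − Q̇.
τ = M/ṁ = 340.243 s; T_ss = T_in − Q̇/(ṁ c_p) = 15.16 − 64.60/(5.934·3.538) = 12.0830 °C.
This is linear first-order; T(t) = T_ss + (T₀ − T_ss) e^(−t/τ).
T(783.4) = 12.0830 + (5.31700)·e^(−783.4/340.243) = 12.0830 + (5.31700)·0.100011 = 12.6148 °C.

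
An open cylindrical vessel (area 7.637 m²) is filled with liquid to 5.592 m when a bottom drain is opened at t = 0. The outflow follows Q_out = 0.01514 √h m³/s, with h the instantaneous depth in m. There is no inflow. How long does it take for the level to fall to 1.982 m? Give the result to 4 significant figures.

965.4 s

Accumulation of liquid (constant cross-section A): A dh/dt = −0.01514 √h.
Separate and integrate: 2(√h − √h₀) = −(0.01514/A) t.
t = 2A(√h₀ − √h)/0.01514 = 2·7.637·(√5.592 − √1.982)/0.01514
  = 15.2740 × (2.36474 − 1.40784) / 0.01514 = 965.375 s.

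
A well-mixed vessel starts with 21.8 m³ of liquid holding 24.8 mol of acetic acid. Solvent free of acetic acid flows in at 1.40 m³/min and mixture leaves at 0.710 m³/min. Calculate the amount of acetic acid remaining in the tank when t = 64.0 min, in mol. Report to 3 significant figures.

7.94 mol

Let m(t) be the amount of acetic acid. Volume: V(t) = V₀ + (Q_in − Q_out) t = 21.8 + 0.69000 t; V(64.0) = 65.960 m³.
Species balance (pure solvent in): dm/dt = −Q_out · m/V(t).
Separate: dm/m = −Q_out dt/V(t) ⇒ ln(m/m₀) = −(Q_out/(Q_in−Q_out)) ln(V/V₀).
m = m₀ (V₀/V)^(Q_out/(Q_in−Q_out)) = 24.8 × (21.8/65.960)^(1.0290) = 7.9376 mol.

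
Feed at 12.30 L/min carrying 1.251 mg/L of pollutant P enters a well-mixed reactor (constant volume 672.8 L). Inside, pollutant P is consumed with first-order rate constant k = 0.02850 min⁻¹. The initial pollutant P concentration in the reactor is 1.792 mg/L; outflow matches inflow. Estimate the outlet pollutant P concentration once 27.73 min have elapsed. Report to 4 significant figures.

Accumulation = in − out − consumed: V dC/dt = Q C_in − Q C − k V C.
This is linear with rate a = Q/V + k = 0.0467818 min⁻¹.
C_ss = Q C_in/(Q + kV) = 0.488877 mg/L; C(t) = C_ss + (C₀ − C_ss) e^(−a t).
C(27.73) = 0.488877 + (1.30312)·e^(−0.0467818·27.73) = 0.488877 + (1.30312)·0.273280 = 0.844994 mg/L.

0.8450 mg/L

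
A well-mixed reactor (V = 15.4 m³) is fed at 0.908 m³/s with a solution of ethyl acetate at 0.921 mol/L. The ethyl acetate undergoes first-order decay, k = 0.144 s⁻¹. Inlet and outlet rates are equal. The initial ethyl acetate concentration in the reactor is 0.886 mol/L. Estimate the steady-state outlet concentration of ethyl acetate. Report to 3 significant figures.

Species balance: V dC/dt = Q C_in − Q C − k V C.
At steady state: 0 = Q C_in − (Q + kV) C_ss, so C_ss = Q C_in/(Q + kV).
C_ss = 0.908·0.921/(0.908 + 0.144·15.4) = 0.83627/3.1256 = 0.26755 mol/L.

0.268 mol/L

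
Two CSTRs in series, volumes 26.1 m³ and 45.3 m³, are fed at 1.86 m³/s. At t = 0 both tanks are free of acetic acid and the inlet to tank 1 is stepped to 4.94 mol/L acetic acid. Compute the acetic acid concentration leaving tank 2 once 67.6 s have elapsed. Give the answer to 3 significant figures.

4.27 mol/L

Species balance on tank i: dCᵢ/dt = (Cᵢ₋₁ − Cᵢ)/τᵢ with τᵢ = Vᵢ/Q.
τ₁ = 26.1/1.86 = 14.032 s; τ₂ = 45.3/1.86 = 24.355 s.
Solving the cascade with C₁(0)=C₂(0)=0 gives C₂(t) = C_in[1 − (τ₁ e^(−t/τ₁) − τ₂ e^(−t/τ₂))/(τ₁ − τ₂)].
At t = 67.6: e^(−t/τ₁) = 0.0080872, e^(−t/τ₂) = 0.062310.
C₂ = 4.94·[1 − (14.032·0.0080872 − 24.355·0.062310)/(-10.323)] = 4.94·0.86398 = 4.2681 mol/L.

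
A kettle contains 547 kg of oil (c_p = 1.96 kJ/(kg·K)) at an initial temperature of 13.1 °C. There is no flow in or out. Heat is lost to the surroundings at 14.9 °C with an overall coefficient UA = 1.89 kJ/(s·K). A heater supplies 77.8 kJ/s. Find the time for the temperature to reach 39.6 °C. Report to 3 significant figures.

544 s

M c_p dT/dt = −UA(T − T_amb) + Q̇.
τ = M c_p/UA = 567.26 s; T_ss = T_amb + Q̇/UA = 14.9 + 77.8/1.89 = 56.064 °C.
T(t) = T_ss + (T₀ − T_ss)e^(−t/τ); set T = 39.6:
t = −τ ln[(T − T_ss)/(T₀ − T_ss)] = −567.26 · ln(0.38320) = 544.11 s.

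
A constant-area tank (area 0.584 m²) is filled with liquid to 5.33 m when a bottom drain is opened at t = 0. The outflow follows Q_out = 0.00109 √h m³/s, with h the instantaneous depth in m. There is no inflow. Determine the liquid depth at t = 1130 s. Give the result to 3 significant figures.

1.57 m

With no inflow, A dh/dt = −0.00109 √h.
∫ h^(−1/2) dh = −(0.00109/A) ∫ dt, giving 2√h = 2√h₀ − (0.00109/A) t.
√h = √5.33 − 0.00109·1130/(2·0.584) = 2.3087 − 1.0545 = 1.2541.
h = 1.2541² = 1.5729 m.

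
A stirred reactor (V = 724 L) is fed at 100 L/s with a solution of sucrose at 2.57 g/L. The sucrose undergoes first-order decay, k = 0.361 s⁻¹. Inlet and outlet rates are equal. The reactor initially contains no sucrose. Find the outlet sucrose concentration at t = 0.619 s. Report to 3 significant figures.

Species balance: V dC/dt = Q C_in − Q C − k V C.
This is linear with rate a = Q/V + k = 0.49912 s⁻¹.
C_ss = Q C_in/(Q + kV) = 0.71119 g/L; C(t) = C_ss + (C₀ − C_ss) e^(−a t).
C(0.619) = 0.71119 + (-0.71119)·e^(−0.49912·0.619) = 0.71119 + (-0.71119)·0.73421 = 0.18903 g/L.

0.189 g/L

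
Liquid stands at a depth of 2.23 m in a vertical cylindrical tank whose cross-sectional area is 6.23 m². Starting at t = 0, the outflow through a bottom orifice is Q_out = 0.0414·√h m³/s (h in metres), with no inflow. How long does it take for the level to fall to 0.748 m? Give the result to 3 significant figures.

189 s

With no inflow, A dh/dt = −0.0414 √h.
This is separable: 2 d(√h)/dt = −0.0414/A, so √h = √h₀ − (0.0414/(2A)) t.
t = 2A(√h₀ − √h)/0.0414 = 2·6.23·(√2.23 − √0.748)/0.0414
  = 12.460 × (1.4933 − 0.86487) / 0.0414 = 189.14 s.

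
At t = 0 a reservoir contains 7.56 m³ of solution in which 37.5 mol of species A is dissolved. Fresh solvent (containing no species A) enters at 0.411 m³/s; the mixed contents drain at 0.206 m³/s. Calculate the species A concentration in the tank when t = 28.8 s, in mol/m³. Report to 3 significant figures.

1.56 mol/m³

Let m(t) be the amount of species A. Volume: V(t) = V₀ + (Q_in − Q_out) t = 7.56 + 0.20500 t; V(28.8) = 13.464 m³.
Species balance (pure solvent in): dm/dt = −Q_out · m/V(t).
Separate: dm/m = −Q_out dt/V(t) ⇒ ln(m/m₀) = −(Q_out/(Q_in−Q_out)) ln(V/V₀).
m = m₀ (V₀/V)^(Q_out/(Q_in−Q_out)) = 37.5 × (7.56/13.464)^(1.0049) = 20.997 mol.
C = m/V = 20.997/13.464 = 1.5595 mol/m³.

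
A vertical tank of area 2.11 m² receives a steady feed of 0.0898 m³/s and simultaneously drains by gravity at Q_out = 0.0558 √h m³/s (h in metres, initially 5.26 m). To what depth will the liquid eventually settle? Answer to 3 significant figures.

Level balance: A dh/dt = 0.0898 − 0.0558 √h. Setting dh/dt = 0:
Q_in = 0.0558 √h_ss ⇒ √h_ss = 0.0898/0.0558 = 1.6093.
h_ss = 1.6093² = 2.5899 m. (Since h₀ = 5.26 m > h_ss, the level will fall toward this value.)

2.59 m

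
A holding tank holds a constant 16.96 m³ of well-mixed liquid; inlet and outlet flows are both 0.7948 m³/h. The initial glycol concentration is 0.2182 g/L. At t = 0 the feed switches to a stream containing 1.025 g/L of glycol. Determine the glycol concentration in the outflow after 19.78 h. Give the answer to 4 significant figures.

Transient balance on the dissolved component: V dC/dt = Q(C_in − C).
Time constant τ = V/Q = 16.96/0.7948 = 21.3387 h.
Solution: C(t) = C_in + (C₀ − C_in) e^(−t/τ).
C(19.78) = 1.025 + (0.2182 − 1.025)·e^(−19.78/21.3387) = 1.025 + (-0.806800)·0.395757 = 0.705703 g/L.

0.7057 g/L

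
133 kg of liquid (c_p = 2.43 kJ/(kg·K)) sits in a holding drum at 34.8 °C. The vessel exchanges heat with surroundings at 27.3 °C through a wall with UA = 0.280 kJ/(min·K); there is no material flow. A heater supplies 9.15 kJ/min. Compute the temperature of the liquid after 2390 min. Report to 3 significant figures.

Lumped-capacitance energy balance: M c_p dT/dt = UA(T_amb − T) + Q̇.
dT/dt = (T_ss − T)/τ with T_ss = T_amb + Q̇/UA = 27.3 + 9.15/0.280 = 59.979 °C, τ = M c_p/UA = 133·2.43/0.280 = 1154.2 min.
T approaches T_ss exponentially: T(t) = T_ss + (T₀ − T_ss) e^(−t/τ).
T(2390) = 59.979 + (-25.179)·0.12611 = 56.803 °C.

56.8 °C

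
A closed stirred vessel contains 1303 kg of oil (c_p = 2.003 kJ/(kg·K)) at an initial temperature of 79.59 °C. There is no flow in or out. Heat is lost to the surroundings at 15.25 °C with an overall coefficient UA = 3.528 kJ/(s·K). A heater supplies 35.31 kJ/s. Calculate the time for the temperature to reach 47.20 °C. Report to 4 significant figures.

670.8 s

Energy balance: M c_p dT/dt = −UA(T − T_amb) + Q̇.
τ = M c_p/UA = 739.770 s; T_ss = T_amb + Q̇/UA = 15.25 + 35.31/3.528 = 25.2585 °C.
T(t) = T_ss + (T₀ − T_ss)e^(−t/τ); set T = 47.20:
t = −τ ln[(T − T_ss)/(T₀ − T_ss)] = −739.770 · ln(0.403845) = 670.768 s.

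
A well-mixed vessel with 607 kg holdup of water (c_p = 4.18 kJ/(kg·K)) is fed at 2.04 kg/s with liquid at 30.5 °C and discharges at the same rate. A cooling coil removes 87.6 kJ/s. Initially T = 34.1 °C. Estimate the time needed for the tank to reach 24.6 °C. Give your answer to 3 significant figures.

M c_p dT/dt = ṁ c_p (T_in − T) − Q̇.
τ = M/ṁ = 297.55 s; T_ss = T_in − Q̇/(ṁ c_p) = 20.227 °C.
T(t) = T_ss + (T₀ − T_ss) e^(−t/τ). Set T = 24.6:
e^(−t/τ) = (24.6 − 20.227)/(34.1 − 20.227) = 0.31522
t = −297.55 · ln(0.31522) = 343.52 s.

344 s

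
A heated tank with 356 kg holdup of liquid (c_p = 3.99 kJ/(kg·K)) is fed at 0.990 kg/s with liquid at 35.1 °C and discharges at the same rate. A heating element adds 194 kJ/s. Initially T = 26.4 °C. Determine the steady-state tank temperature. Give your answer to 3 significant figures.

84.2 °C

M c_p dT/dt = ṁ c_p (T_in − T) + Q̇.
At steady state dT/dt = 0 ⇒ T_ss = T_in + Q̇/(ṁ c_p) = 35.1 + 194/(0.990·3.99) = 84.213 °C.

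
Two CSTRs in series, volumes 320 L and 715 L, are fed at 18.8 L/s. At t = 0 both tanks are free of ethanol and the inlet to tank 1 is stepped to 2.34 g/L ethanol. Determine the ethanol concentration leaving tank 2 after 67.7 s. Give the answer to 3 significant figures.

Each tank obeys Vᵢ dCᵢ/dt = Q(Cᵢ₋₁ − Cᵢ), so τᵢ = Vᵢ/Q.
τ₁ = 320/18.8 = 17.021 s; τ₂ = 715/18.8 = 38.032 s.
Solving the cascade with C₁(0)=C₂(0)=0 gives C₂(t) = C_in[1 − (τ₁ e^(−t/τ₁) − τ₂ e^(−t/τ₂))/(τ₁ − τ₂)].
At t = 67.7: e^(−t/τ₁) = 0.018735, e^(−t/τ₂) = 0.16862.
C₂ = 2.34·[1 − (17.021·0.018735 − 38.032·0.16862)/(-21.011)] = 2.34·0.70995 = 1.6613 g/L.

1.66 g/L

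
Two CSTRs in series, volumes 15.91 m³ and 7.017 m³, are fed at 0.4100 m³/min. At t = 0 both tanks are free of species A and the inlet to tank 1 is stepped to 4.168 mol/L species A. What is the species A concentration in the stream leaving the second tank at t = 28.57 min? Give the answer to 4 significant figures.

Each tank obeys Vᵢ dCᵢ/dt = Q(Cᵢ₋₁ − Cᵢ), so τᵢ = Vᵢ/Q.
τ₁ = 15.91/0.4100 = 38.8049 min; τ₂ = 7.017/0.4100 = 17.1146 min.
Solving the cascade with C₁(0)=C₂(0)=0 gives C₂(t) = C_in[1 − (τ₁ e^(−t/τ₁) − τ₂ e^(−t/τ₂))/(τ₁ − τ₂)].
At t = 28.57: e^(−t/τ₁) = 0.478908, e^(−t/τ₂) = 0.188373.
C₂ = 4.168·[1 − (38.8049·0.478908 − 17.1146·0.188373)/(21.6902)] = 4.168·0.291847 = 1.21642 mol/L.

1.216 mol/L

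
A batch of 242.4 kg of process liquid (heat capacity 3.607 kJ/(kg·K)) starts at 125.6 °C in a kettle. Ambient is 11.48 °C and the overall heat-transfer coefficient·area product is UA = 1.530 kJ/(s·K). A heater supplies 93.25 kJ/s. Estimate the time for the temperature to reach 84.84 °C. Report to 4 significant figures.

831.4 s

Lumped-capacitance energy balance: M c_p dT/dt = UA(T_amb − T) + Q̇.
τ = M c_p/UA = 571.462 s; T_ss = T_amb + Q̇/UA = 11.48 + 93.25/1.530 = 72.4277 °C.
T(t) = T_ss + (T₀ − T_ss)e^(−t/τ); set T = 84.84:
t = −τ ln[(T − T_ss)/(T₀ − T_ss)] = −571.462 · ln(0.233435) = 831.392 s.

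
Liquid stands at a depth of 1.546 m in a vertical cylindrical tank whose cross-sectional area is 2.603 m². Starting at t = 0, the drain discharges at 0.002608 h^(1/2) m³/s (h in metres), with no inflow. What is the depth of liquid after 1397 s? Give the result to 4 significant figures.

0.2954 m

A dh/dt = −Q_out = −0.002608 √h.
This is separable: 2 d(√h)/dt = −0.002608/A, so √h = √h₀ − (0.002608/(2A)) t.
√h = √1.546 − 0.002608·1397/(2·2.603) = 1.24338 − 0.699842 = 0.543541.
h = 0.543541² = 0.295437 m.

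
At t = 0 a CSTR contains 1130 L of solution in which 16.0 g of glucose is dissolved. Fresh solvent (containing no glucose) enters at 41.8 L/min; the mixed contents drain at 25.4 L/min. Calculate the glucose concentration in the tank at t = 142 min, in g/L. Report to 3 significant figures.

0.000818 g/L

Total volume: dV/dt = Q_in − Q_out = 16.400 L/min, so V(t) = 1130 + 16.400 t and V(142) = 3458.8 L.
Species balance (pure solvent in): dm/dt = −Q_out · m/V(t).
Separate: dm/m = −Q_out dt/V(t) ⇒ ln(m/m₀) = −(Q_out/(Q_in−Q_out)) ln(V/V₀).
m = m₀ (V₀/V)^(Q_out/(Q_in−Q_out)) = 16.0 × (1130/3458.8)^(1.5488) = 2.8291 g.
C = m/V = 2.8291/3458.8 = 0.00081795 g/L.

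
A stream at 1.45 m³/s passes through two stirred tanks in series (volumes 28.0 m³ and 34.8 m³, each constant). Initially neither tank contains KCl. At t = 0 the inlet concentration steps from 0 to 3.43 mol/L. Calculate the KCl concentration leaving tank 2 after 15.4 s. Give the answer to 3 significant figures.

0.552 mol/L

Species balance on tank i: dCᵢ/dt = (Cᵢ₋₁ − Cᵢ)/τᵢ with τᵢ = Vᵢ/Q.
τ₁ = 28.0/1.45 = 19.310 s; τ₂ = 34.8/1.45 = 24.000 s.
Tank 1: C₁ = C_in(1 − e^(−t/τ₁)). Tank 2 (τ₁ ≠ τ₂): C₂ = C_in[1 − (τ₁ e^(−t/τ₁) − τ₂ e^(−t/τ₂))/(τ₁ − τ₂)].
At t = 15.4: e^(−t/τ₁) = 0.45045, e^(−t/τ₂) = 0.52641.
C₂ = 3.43·[1 − (19.310·0.45045 − 24.000·0.52641)/(-4.6897)] = 3.43·0.16081 = 0.55157 mol/L.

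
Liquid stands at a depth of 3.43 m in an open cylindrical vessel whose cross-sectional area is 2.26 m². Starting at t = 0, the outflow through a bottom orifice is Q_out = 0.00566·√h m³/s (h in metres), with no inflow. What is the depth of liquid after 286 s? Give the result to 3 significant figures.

2.23 m

With no inflow, A dh/dt = −0.00566 √h.
Separate and integrate: 2(√h − √h₀) = −(0.00566/A) t.
√h = √3.43 − 0.00566·286/(2·2.26) = 1.8520 − 0.35813 = 1.4939.
h = 1.4939² = 2.2317 m.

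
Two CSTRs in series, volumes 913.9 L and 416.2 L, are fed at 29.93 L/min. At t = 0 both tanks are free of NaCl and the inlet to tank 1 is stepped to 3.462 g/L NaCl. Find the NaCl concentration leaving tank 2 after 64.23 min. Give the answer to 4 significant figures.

Time constants: τᵢ = Vᵢ/Q for each well-mixed tank.
τ₁ = 913.9/29.93 = 30.5346 min; τ₂ = 416.2/29.93 = 13.9058 min.
Tank 1: C₁ = C_in(1 − e^(−t/τ₁)). Tank 2 (τ₁ ≠ τ₂): C₂ = C_in[1 − (τ₁ e^(−t/τ₁) − τ₂ e^(−t/τ₂))/(τ₁ − τ₂)].
At t = 64.23: e^(−t/τ₁) = 0.122027, e^(−t/τ₂) = 0.00986322.
C₂ = 3.462·[1 − (30.5346·0.122027 − 13.9058·0.00986322)/(16.6288)] = 3.462·0.784177 = 2.71482 g/L.

2.715 g/L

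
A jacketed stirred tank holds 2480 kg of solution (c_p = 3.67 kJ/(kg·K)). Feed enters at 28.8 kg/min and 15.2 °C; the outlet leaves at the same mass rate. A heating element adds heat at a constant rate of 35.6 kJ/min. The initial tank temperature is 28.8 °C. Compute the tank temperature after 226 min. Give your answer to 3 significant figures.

Energy balance: M c_p dT/dt = ṁ c_p (T_in − T) + 35.6.
Rearrange: dT/dt = (T_ss − T)/τ with τ = M/ṁ = 86.111 min and T_ss = T_in + Q̇/(ṁ c_p) = 15.537 °C.
This is linear first-order; T(t) = T_ss + (T₀ − T_ss) e^(−t/τ).
T(226) = 15.537 + (13.263)·e^(−226/86.111) = 15.537 + (13.263)·0.072475 = 16.498 °C.

16.5 °C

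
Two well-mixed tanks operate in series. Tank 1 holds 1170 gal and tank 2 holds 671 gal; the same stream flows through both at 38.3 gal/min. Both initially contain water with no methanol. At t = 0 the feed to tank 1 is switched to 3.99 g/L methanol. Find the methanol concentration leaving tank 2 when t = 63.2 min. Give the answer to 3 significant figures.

Each tank obeys Vᵢ dCᵢ/dt = Q(Cᵢ₋₁ − Cᵢ), so τᵢ = Vᵢ/Q.
τ₁ = 1170/38.3 = 30.548 min; τ₂ = 671/38.3 = 17.520 min.
Solving the cascade with C₁(0)=C₂(0)=0 gives C₂(t) = C_in[1 − (τ₁ e^(−t/τ₁) − τ₂ e^(−t/τ₂))/(τ₁ − τ₂)].
At t = 63.2: e^(−t/τ₁) = 0.12633, e^(−t/τ₂) = 0.027122.
C₂ = 3.99·[1 − (30.548·0.12633 − 17.520·0.027122)/(13.029)] = 3.99·0.74027 = 2.9537 g/L.

2.95 g/L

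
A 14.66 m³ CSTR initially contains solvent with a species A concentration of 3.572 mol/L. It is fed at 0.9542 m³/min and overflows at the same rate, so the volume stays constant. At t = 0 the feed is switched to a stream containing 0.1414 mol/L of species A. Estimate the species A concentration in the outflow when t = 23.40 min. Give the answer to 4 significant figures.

0.8894 mol/L

Unsteady species balance (constant V, well mixed): V dC/dt = Q(C_in − C).
So dC/dt = (C_in − C)/τ with τ = V/Q = 14.66/0.9542 = 15.3637 min.
Integrating: C(t) = C_in + (C₀ − C_in) e^(−t/τ).
C(23.40) = 0.1414 + (3.572 − 0.1414)·e^(−23.40/15.3637) = 0.1414 + (3.43060)·0.218040 = 0.889409 mol/L.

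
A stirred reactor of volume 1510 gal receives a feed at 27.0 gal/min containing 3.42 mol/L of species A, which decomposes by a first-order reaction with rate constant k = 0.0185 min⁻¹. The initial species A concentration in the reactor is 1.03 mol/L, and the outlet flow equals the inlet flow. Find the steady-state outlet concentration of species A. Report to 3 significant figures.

V dC/dt = Q(C_in − C) − k V C.
At steady state: 0 = Q C_in − (Q + kV) C_ss, so C_ss = Q C_in/(Q + kV).
C_ss = 27.0·3.42/(27.0 + 0.0185·1510) = 92.340/54.935 = 1.6809 mol/L.

1.68 mol/L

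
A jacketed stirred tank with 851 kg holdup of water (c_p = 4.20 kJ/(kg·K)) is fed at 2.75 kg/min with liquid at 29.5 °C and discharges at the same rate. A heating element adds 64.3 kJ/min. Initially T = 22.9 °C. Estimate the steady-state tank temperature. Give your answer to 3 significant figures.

35.1 °C

M c_p dT/dt = ṁ c_p (T_in − T) + Q̇.
At steady state dT/dt = 0 ⇒ T_ss = T_in + Q̇/(ṁ c_p) = 29.5 + 64.3/(2.75·4.20) = 35.067 °C.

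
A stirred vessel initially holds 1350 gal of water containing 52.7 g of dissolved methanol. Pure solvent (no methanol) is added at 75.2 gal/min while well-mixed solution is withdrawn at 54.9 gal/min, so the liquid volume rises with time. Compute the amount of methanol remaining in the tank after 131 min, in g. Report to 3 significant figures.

2.78 g

Total volume: dV/dt = Q_in − Q_out = 20.300 gal/min, so V(t) = 1350 + 20.300 t and V(131) = 4009.3 gal.
Solute balance: dm/dt = 0 − Q_out C = −Q_out m/V(t).
dm/m = −Q_out dt/(V₀ + 20.300 t); integrating gives ln(m/m₀) = −(Q_out/(Q_in−Q_out)) ln(V/V₀).
m = m₀ (V₀/V)^(Q_out/(Q_in−Q_out)) = 52.7 × (1350/4009.3)^(2.7044) = 2.7754 g.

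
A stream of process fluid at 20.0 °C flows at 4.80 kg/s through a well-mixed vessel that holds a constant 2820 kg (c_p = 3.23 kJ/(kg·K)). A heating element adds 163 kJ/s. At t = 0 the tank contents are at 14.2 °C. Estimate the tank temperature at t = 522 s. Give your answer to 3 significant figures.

M c_p dT/dt = ṁ c_p (T_in − T) + Q̇.
Rearrange: dT/dt = (T_ss − T)/τ with τ = M/ṁ = 587.50 s and T_ss = T_in + Q̇/(ṁ c_p) = 30.513 °C.
This is linear first-order; T(t) = T_ss + (T₀ − T_ss) e^(−t/τ).
T(522) = 30.513 + (-16.313)·e^(−522/587.50) = 30.513 + (-16.313)·0.41127 = 23.804 °C.

23.8 °C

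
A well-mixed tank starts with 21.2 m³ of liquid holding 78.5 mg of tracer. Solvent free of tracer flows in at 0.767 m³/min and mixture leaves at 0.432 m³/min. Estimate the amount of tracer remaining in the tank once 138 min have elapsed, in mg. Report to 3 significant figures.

17.7 mg

Let m(t) be the amount of tracer. Volume: V(t) = V₀ + (Q_in − Q_out) t = 21.2 + 0.33500 t; V(138) = 67.430 m³.
Solute balance: dm/dt = 0 − Q_out C = −Q_out m/V(t).
Separate: dm/m = −Q_out dt/V(t) ⇒ ln(m/m₀) = −(Q_out/(Q_in−Q_out)) ln(V/V₀).
m = m₀ (V₀/V)^(Q_out/(Q_in−Q_out)) = 78.5 × (21.2/67.430)^(1.2896) = 17.654 mg.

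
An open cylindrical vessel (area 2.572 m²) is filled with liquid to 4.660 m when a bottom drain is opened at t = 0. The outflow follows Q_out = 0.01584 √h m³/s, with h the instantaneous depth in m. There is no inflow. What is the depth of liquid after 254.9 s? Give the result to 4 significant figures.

Accumulation of liquid (constant cross-section A): A dh/dt = −0.01584 √h.
∫ h^(−1/2) dh = −(0.01584/A) ∫ dt, giving 2√h = 2√h₀ − (0.01584/A) t.
√h = √4.660 − 0.01584·254.9/(2·2.572) = 2.15870 − 0.784918 = 1.37379.
h = 1.37379² = 1.88729 m.

1.887 m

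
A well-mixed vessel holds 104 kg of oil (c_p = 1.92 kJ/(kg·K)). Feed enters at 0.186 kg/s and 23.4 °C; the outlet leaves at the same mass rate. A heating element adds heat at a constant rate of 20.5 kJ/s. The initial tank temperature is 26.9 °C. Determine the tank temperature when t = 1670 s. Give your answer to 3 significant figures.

Heat balance on the well-mixed liquid: M c_p dT/dt = ṁ c_p (T_in − T) + 20.5.
Rearrange: dT/dt = (T_ss − T)/τ with τ = M/ṁ = 559.14 s and T_ss = T_in + Q̇/(ṁ c_p) = 80.804 °C.
T approaches T_ss exponentially: T(t) = T_ss + (T₀ − T_ss) e^(−t/τ).
T(1670) = 80.804 + (-53.904)·e^(−1670/559.14) = 80.804 + (-53.904)·0.050452 = 78.084 °C.

78.1 °C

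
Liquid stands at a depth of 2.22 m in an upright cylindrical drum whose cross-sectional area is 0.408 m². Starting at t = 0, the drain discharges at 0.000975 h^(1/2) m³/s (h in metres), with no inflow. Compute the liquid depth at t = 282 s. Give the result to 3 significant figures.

Accumulation of liquid (constant cross-section A): A dh/dt = −0.000975 √h.
Separate and integrate: 2(√h − √h₀) = −(0.000975/A) t.
√h = √2.22 − 0.000975·282/(2·0.408) = 1.4900 − 0.33695 = 1.1530.
h = 1.1530² = 1.3295 m.

1.33 m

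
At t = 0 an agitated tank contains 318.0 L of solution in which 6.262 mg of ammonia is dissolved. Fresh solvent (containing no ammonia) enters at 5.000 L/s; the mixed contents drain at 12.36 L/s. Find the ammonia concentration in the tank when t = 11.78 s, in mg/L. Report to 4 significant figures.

Total volume: dV/dt = Q_in − Q_out = -7.36000 L/s, so V(t) = 318.0 − 7.36000 t and V(11.78) = 231.299 L.
Solute balance: dm/dt = 0 − Q_out C = −Q_out m/V(t).
dm/m = −Q_out dt/(V₀ − 7.36000 t); integrating gives ln(m/m₀) = −(Q_out/(Q_in−Q_out)) ln(V/V₀).
m = m₀ (V₀/V)^(Q_out/(Q_in−Q_out)) = 6.262 × (318.0/231.299)^(-1.67935) = 3.66892 mg.
C = m/V = 3.66892/231.299 = 0.0158622 mg/L.

0.01586 mg/L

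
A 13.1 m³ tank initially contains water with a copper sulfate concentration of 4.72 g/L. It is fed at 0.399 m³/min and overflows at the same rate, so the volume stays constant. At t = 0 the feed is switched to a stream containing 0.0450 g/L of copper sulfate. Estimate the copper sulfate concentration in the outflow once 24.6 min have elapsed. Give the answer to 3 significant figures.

2.25 g/L

Species balance on the tank: V dC/dt = Q(C_in − C).
Rewrite as dC/dt + C/τ = C_in/τ, τ = V/Q = 32.832 min.
Solution: C(t) = C_in + (C₀ − C_in) e^(−t/τ).
C(24.6) = 0.0450 + (4.72 − 0.0450)·e^(−24.6/32.832) = 0.0450 + (4.6750)·0.47271 = 2.2549 g/L.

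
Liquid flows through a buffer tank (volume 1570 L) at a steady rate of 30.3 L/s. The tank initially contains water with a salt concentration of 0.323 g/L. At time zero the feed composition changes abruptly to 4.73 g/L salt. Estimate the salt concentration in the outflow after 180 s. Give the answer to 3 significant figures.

Unsteady species balance (constant V, well mixed): V dC/dt = Q(C_in − C).
Time constant τ = V/Q = 1570/30.3 = 51.815 s.
Solution: C(t) = C_in + (C₀ − C_in) e^(−t/τ).
C(180) = 4.73 + (0.323 − 4.73)·e^(−180/51.815) = 4.73 + (-4.4070)·0.030996 = 4.5934 g/L.

4.59 g/L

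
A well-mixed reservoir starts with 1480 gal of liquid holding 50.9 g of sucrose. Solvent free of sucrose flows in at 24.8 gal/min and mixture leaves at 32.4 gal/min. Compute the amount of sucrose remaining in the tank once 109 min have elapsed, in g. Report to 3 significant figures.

1.54 g

Total volume: dV/dt = Q_in − Q_out = -7.6000 gal/min, so V(t) = 1480 − 7.6000 t and V(109) = 651.60 gal.
Solute balance: dm/dt = 0 − Q_out C = −Q_out m/V(t).
Separate: dm/m = −Q_out dt/V(t) ⇒ ln(m/m₀) = −(Q_out/(Q_in−Q_out)) ln(V/V₀).
m = m₀ (V₀/V)^(Q_out/(Q_in−Q_out)) = 50.9 × (1480/651.60)^(-4.2632) = 1.5411 g.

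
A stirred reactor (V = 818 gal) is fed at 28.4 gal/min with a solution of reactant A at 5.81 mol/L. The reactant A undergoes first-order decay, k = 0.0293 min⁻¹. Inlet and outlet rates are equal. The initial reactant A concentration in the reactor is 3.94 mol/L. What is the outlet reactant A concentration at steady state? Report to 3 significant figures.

3.15 mol/L

Accumulation = in − out − consumed: V dC/dt = Q C_in − Q C − k V C.
At steady state: 0 = Q C_in − (Q + kV) C_ss, so C_ss = Q C_in/(Q + kV).
C_ss = 28.4·5.81/(28.4 + 0.0293·818) = 165.00/52.367 = 3.1509 mol/L.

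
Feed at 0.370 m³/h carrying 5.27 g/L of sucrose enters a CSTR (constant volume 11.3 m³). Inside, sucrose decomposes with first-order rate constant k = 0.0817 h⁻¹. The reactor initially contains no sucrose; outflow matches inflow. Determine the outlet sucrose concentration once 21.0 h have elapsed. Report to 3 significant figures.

Species balance: V dC/dt = Q C_in − Q C − k V C.
dC/dt = (Q/V) C_in − (Q/V + k) C; effective rate a = Q/V + k = 0.032743 + 0.0817 = 0.11444 h⁻¹.
C_ss = Q C_in/(Q + kV) = 1.5078 g/L; C(t) = C_ss + (C₀ − C_ss) e^(−a t).
C(21.0) = 1.5078 + (-1.5078)·e^(−0.11444·21.0) = 1.5078 + (-1.5078)·0.090418 = 1.3715 g/L.

1.37 g/L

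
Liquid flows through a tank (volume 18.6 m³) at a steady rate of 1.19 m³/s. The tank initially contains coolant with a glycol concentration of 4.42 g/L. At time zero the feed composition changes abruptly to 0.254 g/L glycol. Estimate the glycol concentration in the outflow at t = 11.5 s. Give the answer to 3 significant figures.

Accumulation = in − out for the solute gives V dC/dt = Q(C_in − C).
Time constant τ = V/Q = 18.6/1.19 = 15.630 s.
This is linear first-order; C(t) = C_in + (C₀ − C_in) e^(−t/τ).
C(11.5) = 0.254 + (4.42 − 0.254)·e^(−11.5/15.630) = 0.254 + (4.1660)·0.47914 = 2.2501 g/L.

2.25 g/L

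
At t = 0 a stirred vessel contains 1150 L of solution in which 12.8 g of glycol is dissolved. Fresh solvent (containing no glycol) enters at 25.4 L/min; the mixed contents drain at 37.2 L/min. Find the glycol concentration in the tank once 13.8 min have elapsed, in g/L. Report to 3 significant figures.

0.00801 g/L

Let m(t) be the amount of glycol. Volume: V(t) = V₀ + (Q_in − Q_out) t = 1150 − 11.800 t; V(13.8) = 987.16 L.
No glycol enters, so dm/dt = −Q_out · (m/V).
Separate: dm/m = −Q_out dt/V(t) ⇒ ln(m/m₀) = −(Q_out/(Q_in−Q_out)) ln(V/V₀).
m = m₀ (V₀/V)^(Q_out/(Q_in−Q_out)) = 12.8 × (1150/987.16)^(-3.1525) = 7.9098 g.
C = m/V = 7.9098/987.16 = 0.0080127 g/L.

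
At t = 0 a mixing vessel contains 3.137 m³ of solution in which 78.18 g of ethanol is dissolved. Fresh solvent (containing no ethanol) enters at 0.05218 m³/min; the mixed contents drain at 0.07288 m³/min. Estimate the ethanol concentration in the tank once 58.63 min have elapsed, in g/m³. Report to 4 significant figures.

Total volume: dV/dt = Q_in − Q_out = -0.0207000 m³/min, so V(t) = 3.137 − 0.0207000 t and V(58.63) = 1.92336 m³.
No ethanol enters, so dm/dt = −Q_out · (m/V).
dm/m = −Q_out dt/(V₀ − 0.0207000 t); integrating gives ln(m/m₀) = −(Q_out/(Q_in−Q_out)) ln(V/V₀).
m = m₀ (V₀/V)^(Q_out/(Q_in−Q_out)) = 78.18 × (3.137/1.92336)^(-3.52077) = 13.9667 g.
C = m/V = 13.9667/1.92336 = 7.26160 g/m³.

7.262 g/m³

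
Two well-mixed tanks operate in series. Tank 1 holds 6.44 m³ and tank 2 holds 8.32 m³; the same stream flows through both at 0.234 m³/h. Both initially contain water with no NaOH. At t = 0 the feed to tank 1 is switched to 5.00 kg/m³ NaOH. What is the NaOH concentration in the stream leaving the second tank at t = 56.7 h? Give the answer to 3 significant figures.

Each tank obeys Vᵢ dCᵢ/dt = Q(Cᵢ₋₁ − Cᵢ), so τᵢ = Vᵢ/Q.
τ₁ = 6.44/0.234 = 27.521 h; τ₂ = 8.32/0.234 = 35.556 h.
Solving the cascade with C₁(0)=C₂(0)=0 gives C₂(t) = C_in[1 − (τ₁ e^(−t/τ₁) − τ₂ e^(−t/τ₂))/(τ₁ − τ₂)].
At t = 56.7: e^(−t/τ₁) = 0.12743, e^(−t/τ₂) = 0.20297.
C₂ = 5.00·[1 − (27.521·0.12743 − 35.556·0.20297)/(-8.0342)] = 5.00·0.53824 = 2.6912 kg/m³.

2.69 kg/m³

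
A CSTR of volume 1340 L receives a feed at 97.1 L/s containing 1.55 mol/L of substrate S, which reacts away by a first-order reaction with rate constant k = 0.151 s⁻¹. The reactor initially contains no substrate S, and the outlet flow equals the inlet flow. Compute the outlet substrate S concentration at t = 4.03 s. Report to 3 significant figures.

0.298 mol/L

V dC/dt = Q(C_in − C) − k V C.
dC/dt = (Q/V) C_in − (Q/V + k) C; effective rate a = Q/V + k = 0.072463 + 0.151 = 0.22346 s⁻¹.
C_ss = Q C_in/(Q + kV) = 0.50262 mol/L; C(t) = C_ss + (C₀ − C_ss) e^(−a t).
C(4.03) = 0.50262 + (-0.50262)·e^(−0.22346·4.03) = 0.50262 + (-0.50262)·0.40634 = 0.29838 mol/L.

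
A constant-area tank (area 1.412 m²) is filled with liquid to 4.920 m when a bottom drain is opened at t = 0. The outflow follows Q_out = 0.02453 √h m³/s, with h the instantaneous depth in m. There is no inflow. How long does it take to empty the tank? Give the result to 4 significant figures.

255.4 s

Unsteady balance on liquid volume: A dh/dt = −0.02453 √h.
Separate and integrate: 2(√h − √h₀) = −(0.02453/A) t.
Tank is empty when √h = 0: t_empty = 2A√h₀/0.02453.
t_empty = 2·1.412·√4.920/0.02453 = 2.82400·2.21811/0.02453 = 255.358 s.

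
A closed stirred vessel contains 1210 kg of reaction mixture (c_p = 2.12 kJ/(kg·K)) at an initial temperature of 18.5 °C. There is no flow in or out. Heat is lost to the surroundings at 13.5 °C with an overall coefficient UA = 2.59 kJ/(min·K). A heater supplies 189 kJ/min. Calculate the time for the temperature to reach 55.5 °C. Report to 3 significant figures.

778 min

Lumped-capacitance energy balance: M c_p dT/dt = UA(T_amb − T) + Q̇.
τ = M c_p/UA = 990.42 min; T_ss = T_amb + Q̇/UA = 13.5 + 189/2.59 = 86.473 °C.
T(t) = T_ss + (T₀ − T_ss)e^(−t/τ); set T = 55.5:
t = −τ ln[(T − T_ss)/(T₀ − T_ss)] = −990.42 · ln(0.45567) = 778.47 min.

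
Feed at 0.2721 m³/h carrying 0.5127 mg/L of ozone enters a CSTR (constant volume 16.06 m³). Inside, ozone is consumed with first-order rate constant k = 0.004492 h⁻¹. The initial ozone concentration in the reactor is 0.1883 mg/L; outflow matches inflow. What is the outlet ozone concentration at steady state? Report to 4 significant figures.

0.4053 mg/L

Accumulation = in − out − consumed: V dC/dt = Q C_in − Q C − k V C.
Steady state (dC/dt = 0): C_ss = Q C_in/(Q + kV) = C_in/(1 + kV/Q).
C_ss = 0.2721·0.5127/(0.2721 + 0.004492·16.06) = 0.139506/0.344242 = 0.405255 mg/L.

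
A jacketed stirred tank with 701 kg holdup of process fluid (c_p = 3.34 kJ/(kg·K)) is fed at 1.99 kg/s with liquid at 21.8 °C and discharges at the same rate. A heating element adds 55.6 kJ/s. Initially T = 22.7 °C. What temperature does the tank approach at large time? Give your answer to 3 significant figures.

M c_p dT/dt = ṁ c_p (T_in − T) + Q̇.
At steady state dT/dt = 0 ⇒ T_ss = T_in + Q̇/(ṁ c_p) = 21.8 + 55.6/(1.99·3.34) = 30.165 °C.

30.2 °C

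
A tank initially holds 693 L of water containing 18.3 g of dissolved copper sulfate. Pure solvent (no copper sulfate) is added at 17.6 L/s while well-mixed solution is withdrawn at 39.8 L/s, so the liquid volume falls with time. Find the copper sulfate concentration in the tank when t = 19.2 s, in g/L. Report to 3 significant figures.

0.0124 g/L

Let m(t) be the amount of copper sulfate. Volume: V(t) = V₀ + (Q_in − Q_out) t = 693 − 22.200 t; V(19.2) = 266.76 L.
Species balance (pure solvent in): dm/dt = −Q_out · m/V(t).
Separate: dm/m = −Q_out dt/V(t) ⇒ ln(m/m₀) = −(Q_out/(Q_in−Q_out)) ln(V/V₀).
m = m₀ (V₀/V)^(Q_out/(Q_in−Q_out)) = 18.3 × (693/266.76)^(-1.7928) = 3.3047 g.
C = m/V = 3.3047/266.76 = 0.012388 g/L.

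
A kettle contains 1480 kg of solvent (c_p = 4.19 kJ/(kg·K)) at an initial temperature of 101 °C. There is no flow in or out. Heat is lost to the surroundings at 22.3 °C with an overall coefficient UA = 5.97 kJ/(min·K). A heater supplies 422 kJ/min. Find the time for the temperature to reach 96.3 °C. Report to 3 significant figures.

917 min

Energy balance: M c_p dT/dt = −UA(T − T_amb) + Q̇.
τ = M c_p/UA = 1038.7 min; T_ss = T_amb + Q̇/UA = 22.3 + 422/5.97 = 92.987 °C.
T(t) = T_ss + (T₀ − T_ss)e^(−t/τ); set T = 96.3:
t = −τ ln[(T − T_ss)/(T₀ − T_ss)] = −1038.7 · ln(0.41347) = 917.37 min.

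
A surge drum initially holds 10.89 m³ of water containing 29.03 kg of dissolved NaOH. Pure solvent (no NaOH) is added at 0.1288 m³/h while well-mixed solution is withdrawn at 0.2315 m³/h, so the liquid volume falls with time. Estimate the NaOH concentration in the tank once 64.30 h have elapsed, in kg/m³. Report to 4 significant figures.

Let m(t) be the amount of NaOH. Volume: V(t) = V₀ + (Q_in − Q_out) t = 10.89 − 0.102700 t; V(64.30) = 4.28639 m³.
Species balance (pure solvent in): dm/dt = −Q_out · m/V(t).
Separate: dm/m = −Q_out dt/V(t) ⇒ ln(m/m₀) = −(Q_out/(Q_in−Q_out)) ln(V/V₀).
m = m₀ (V₀/V)^(Q_out/(Q_in−Q_out)) = 29.03 × (10.89/4.28639)^(-2.25414) = 3.54866 kg.
C = m/V = 3.54866/4.28639 = 0.827891 kg/m³.

0.8279 kg/m³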